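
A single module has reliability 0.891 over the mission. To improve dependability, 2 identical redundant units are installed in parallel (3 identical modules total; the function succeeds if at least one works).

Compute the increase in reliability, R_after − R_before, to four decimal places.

R_before = 0.891
R_after = 1 − (1 − 0.891)^3 = 0.9987
ΔR = 0.9987 − 0.891 = 0.1077

0.1077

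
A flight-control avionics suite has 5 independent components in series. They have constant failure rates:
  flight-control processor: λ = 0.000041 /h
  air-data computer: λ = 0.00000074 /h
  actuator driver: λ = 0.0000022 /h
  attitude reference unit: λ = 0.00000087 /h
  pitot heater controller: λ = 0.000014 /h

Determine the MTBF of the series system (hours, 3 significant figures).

17000

Series of exponential components: λ_sys = Σ λ_i
λ_sys = 0.000041 + 0.00000074 + 0.0000022 + 0.00000087 + 0.000014 = 5.8810e-05 /h
MTBF = 1 / λ_sys = 17000 h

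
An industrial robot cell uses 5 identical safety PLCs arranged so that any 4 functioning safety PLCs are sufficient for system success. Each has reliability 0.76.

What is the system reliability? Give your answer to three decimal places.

0.654

R = Σ_{i=4}^{5} C(5,i) p^i (1−p)^{5−i} with p = 0.76
C(5,4)·0.76^4·0.24^1 = 0.40035
C(5,5)·0.76^5·0.24^0 = 0.25355
Sum = 0.654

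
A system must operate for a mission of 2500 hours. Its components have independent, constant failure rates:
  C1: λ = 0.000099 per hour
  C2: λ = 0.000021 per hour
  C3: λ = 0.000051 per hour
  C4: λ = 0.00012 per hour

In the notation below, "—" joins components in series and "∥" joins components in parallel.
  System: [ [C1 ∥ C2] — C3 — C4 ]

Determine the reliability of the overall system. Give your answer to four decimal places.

R(C1) = exp(−0.000099 × 2500) = 0.780750
R(C2) = exp(−0.000021 × 2500) = 0.948854
R(C3) = exp(−0.000051 × 2500) = 0.880293
R(C4) = exp(−0.00012 × 2500) = 0.740818
Parallel (C1 and C2): 1 − (1 − 0.780750)(1 − 0.948854) = 0.988786
Series ([0.988786], C3, and C4): 0.988786 × 0.880293 × 0.740818 = 0.6448

0.6448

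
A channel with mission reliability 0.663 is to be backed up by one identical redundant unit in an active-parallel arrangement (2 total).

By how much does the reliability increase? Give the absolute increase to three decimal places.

R_before = 0.663
R_after = 1 − (1 − 0.663)^2 = 0.886
ΔR = 0.886 − 0.663 = 0.223

0.223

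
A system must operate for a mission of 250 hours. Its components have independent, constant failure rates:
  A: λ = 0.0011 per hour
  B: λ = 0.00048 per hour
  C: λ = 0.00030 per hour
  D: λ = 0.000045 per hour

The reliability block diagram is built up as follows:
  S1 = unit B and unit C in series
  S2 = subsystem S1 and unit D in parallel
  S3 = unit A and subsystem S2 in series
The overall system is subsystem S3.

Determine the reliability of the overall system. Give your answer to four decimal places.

0.7581

R(A) = exp(−0.0011 × 250) = 0.759572
R(B) = exp(−0.00048 × 250) = 0.886920
R(C) = exp(−0.00030 × 250) = 0.927743
R(D) = exp(−0.000045 × 250) = 0.988813
Series (B and C): 0.886920 × 0.927743 = 0.822834
Parallel ([0.822834] and D): 1 − (1 − 0.822834)(1 − 0.988813) = 0.998018
Series (A and [0.998018]): 0.759572 × 0.998018 = 0.7581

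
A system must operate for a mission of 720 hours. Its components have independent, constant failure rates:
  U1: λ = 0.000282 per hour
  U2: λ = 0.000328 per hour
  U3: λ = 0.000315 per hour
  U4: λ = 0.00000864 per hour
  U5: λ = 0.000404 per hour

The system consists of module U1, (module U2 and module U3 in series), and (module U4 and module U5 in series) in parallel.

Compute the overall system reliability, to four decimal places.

0.9825

R(U1) = exp(−0.000282 × 720) = 0.816246
R(U2) = exp(−0.000328 × 720) = 0.789654
R(U3) = exp(−0.000315 × 720) = 0.797080
R(U4) = exp(−0.00000864 × 720) = 0.993799
R(U5) = exp(−0.000404 × 720) = 0.747605
Series (U2 and U3): 0.789654 × 0.797080 = 0.629417
Series (U4 and U5): 0.993799 × 0.747605 = 0.742969
Parallel (U1, [0.629417], and [0.742969]): 1 − (1 − 0.816246)(1 − 0.629417)(1 − 0.742969) = 0.9825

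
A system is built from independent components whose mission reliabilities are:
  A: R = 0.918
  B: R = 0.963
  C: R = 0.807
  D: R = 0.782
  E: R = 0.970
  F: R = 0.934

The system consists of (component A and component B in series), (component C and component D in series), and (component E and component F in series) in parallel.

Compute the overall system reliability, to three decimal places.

Series (A and B): 0.91800 × 0.96300 = 0.88403
Series (C and D): 0.80700 × 0.78200 = 0.63107
Series (E and F): 0.97000 × 0.93400 = 0.90598
Parallel ([0.88403], [0.63107], and [0.90598]): 1 − (1 − 0.88403)(1 − 0.63107)(1 − 0.90598) = 0.996

0.996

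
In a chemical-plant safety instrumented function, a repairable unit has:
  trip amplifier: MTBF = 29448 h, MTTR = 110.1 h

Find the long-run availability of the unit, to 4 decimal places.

0.9963

A(trip amplifier) = MTBF/(MTBF+MTTR) = 29448/(29448+110.1) = 0.9963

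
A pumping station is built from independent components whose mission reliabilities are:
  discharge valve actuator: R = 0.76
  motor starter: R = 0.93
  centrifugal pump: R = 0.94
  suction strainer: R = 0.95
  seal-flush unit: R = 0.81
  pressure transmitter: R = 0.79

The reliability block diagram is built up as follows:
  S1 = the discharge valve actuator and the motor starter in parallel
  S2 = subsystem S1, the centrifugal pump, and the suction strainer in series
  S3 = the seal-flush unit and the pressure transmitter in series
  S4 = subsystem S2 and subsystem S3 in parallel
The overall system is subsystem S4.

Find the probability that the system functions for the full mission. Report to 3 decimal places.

Parallel (discharge valve actuator and motor starter): 1 − (1 − 0.76000)(1 − 0.93000) = 0.98320
Series ([0.98320], centrifugal pump, and suction strainer): 0.98320 × 0.94000 × 0.95000 = 0.87800
Series (seal-flush unit and pressure transmitter): 0.81000 × 0.79000 = 0.63990
Parallel ([0.87800] and [0.63990]): 1 − (1 − 0.87800)(1 − 0.63990) = 0.956

0.956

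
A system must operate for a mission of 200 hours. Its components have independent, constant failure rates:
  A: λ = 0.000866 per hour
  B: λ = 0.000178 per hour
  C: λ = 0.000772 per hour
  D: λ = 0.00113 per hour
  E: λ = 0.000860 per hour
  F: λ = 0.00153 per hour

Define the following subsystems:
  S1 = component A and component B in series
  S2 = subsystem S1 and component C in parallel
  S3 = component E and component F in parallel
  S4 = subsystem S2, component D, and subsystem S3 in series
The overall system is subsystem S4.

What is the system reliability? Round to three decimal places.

R(A) = exp(−0.000866 × 200) = 0.84097
R(B) = exp(−0.000178 × 200) = 0.96503
R(C) = exp(−0.000772 × 200) = 0.85693
R(D) = exp(−0.00113 × 200) = 0.79772
R(E) = exp(−0.000860 × 200) = 0.84198
R(F) = exp(−0.00153 × 200) = 0.73639
Series (A and B): 0.84097 × 0.96503 = 0.81156
Parallel ([0.81156] and C): 1 − (1 − 0.81156)(1 − 0.85693) = 0.97304
Parallel (E and F): 1 − (1 − 0.84198)(1 − 0.73639) = 0.95834
Series ([0.97304], D, and [0.95834]): 0.97304 × 0.79772 × 0.95834 = 0.744

0.744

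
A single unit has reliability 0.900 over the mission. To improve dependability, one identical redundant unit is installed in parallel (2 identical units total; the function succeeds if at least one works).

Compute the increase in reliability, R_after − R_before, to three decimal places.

R_before = 0.900
R_after = 1 − (1 − 0.900)^2 = 0.990
ΔR = 0.990 − 0.900 = 0.090

0.090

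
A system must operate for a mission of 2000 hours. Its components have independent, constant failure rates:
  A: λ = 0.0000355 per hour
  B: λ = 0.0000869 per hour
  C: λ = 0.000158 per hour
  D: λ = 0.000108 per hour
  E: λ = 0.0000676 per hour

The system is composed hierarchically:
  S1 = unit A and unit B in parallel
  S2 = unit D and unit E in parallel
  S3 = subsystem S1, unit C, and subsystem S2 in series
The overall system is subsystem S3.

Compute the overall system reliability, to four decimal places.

0.7034

R(A) = exp(−0.0000355 × 2000) = 0.931462
R(B) = exp(−0.0000869 × 2000) = 0.840465
R(C) = exp(−0.000158 × 2000) = 0.729059
R(D) = exp(−0.000108 × 2000) = 0.805735
R(E) = exp(−0.0000676 × 2000) = 0.873541
Parallel (A and B): 1 − (1 − 0.931462)(1 − 0.840465) = 0.989066
Parallel (D and E): 1 − (1 − 0.805735)(1 − 0.873541) = 0.975433
Series ([0.989066], C, and [0.975433]): 0.989066 × 0.729059 × 0.975433 = 0.7034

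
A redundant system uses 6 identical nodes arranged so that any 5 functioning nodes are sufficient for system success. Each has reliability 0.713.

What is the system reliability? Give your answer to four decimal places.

R = Σ_{i=5}^{6} C(6,i) p^i (1−p)^{6−i} with p = 0.713
C(6,5)·0.713^5·0.287^1 = 0.317308
C(6,6)·0.713^6·0.287^0 = 0.131382
Sum = 0.4487

0.4487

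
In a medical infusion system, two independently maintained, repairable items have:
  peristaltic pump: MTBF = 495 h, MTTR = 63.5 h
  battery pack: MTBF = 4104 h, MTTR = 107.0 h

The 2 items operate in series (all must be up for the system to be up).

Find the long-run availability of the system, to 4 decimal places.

A(peristaltic pump) = MTBF/(MTBF+MTTR) = 495/(495+63.5) = 0.886303
A(battery pack) = MTBF/(MTBF+MTTR) = 4104/(4104+107.0) = 0.974590
Series availability: 0.886303 × 0.974590 = 0.8638

0.8638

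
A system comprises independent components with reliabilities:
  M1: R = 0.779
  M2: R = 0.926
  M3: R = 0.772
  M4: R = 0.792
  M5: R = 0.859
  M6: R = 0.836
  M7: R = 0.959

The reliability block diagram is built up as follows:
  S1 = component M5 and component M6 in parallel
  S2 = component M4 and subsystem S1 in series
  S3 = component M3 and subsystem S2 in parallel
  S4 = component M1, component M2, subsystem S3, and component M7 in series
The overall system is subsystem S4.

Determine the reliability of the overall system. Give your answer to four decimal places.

Parallel (M5 and M6): 1 − (1 − 0.859000)(1 − 0.836000) = 0.976876
Series (M4 and [0.976876]): 0.792000 × 0.976876 = 0.773686
Parallel (M3 and [0.773686]): 1 − (1 − 0.772000)(1 − 0.773686) = 0.948400
Series (M1, M2, [0.948400], and M7): 0.779000 × 0.926000 × 0.948400 × 0.959000 = 0.6561

0.6561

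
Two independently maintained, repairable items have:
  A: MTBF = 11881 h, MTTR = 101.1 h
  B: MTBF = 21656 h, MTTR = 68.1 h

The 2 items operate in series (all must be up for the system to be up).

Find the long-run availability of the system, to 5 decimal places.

0.98845

A(A) = MTBF/(MTBF+MTTR) = 11881/(11881+101.1) = 0.991562
A(B) = MTBF/(MTBF+MTTR) = 21656/(21656+68.1) = 0.996865
Series availability: 0.991562 × 0.996865 = 0.98845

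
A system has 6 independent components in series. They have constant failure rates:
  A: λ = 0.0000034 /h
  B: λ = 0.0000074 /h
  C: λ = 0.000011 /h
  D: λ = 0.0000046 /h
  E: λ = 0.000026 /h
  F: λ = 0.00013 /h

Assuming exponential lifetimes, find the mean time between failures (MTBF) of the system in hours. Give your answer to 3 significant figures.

Series of exponential components: λ_sys = Σ λ_i
λ_sys = 0.0000034 + 0.0000074 + 0.000011 + 0.0000046 + 0.000026 + 0.00013 = 1.8240e-04 /h
MTBF = 1 / λ_sys = 5480 h

5480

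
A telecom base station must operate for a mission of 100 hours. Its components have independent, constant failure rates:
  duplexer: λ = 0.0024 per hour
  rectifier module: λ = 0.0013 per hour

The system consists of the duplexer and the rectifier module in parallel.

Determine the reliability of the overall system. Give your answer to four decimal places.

R(duplexer) = exp(−0.0024 × 100) = 0.786628
R(rectifier module) = exp(−0.0013 × 100) = 0.878095
Parallel (duplexer and rectifier module): 1 − (1 − 0.786628)(1 − 0.878095) = 0.9740

0.9740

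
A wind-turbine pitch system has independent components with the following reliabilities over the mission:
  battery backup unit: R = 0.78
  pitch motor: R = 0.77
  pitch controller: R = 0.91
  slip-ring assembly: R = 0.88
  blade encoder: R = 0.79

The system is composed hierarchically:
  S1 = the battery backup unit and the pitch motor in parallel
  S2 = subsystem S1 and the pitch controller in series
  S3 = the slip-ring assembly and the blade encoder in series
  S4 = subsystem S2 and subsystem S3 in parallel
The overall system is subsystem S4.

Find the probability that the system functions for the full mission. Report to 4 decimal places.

0.9585

Parallel (battery backup unit and pitch motor): 1 − (1 − 0.780000)(1 − 0.770000) = 0.949400
Series ([0.949400] and pitch controller): 0.949400 × 0.910000 = 0.863954
Series (slip-ring assembly and blade encoder): 0.880000 × 0.790000 = 0.695200
Parallel ([0.863954] and [0.695200]): 1 − (1 − 0.863954)(1 − 0.695200) = 0.9585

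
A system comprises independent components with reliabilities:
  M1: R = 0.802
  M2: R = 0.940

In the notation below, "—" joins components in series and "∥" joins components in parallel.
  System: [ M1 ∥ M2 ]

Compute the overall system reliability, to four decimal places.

Parallel (M1 and M2): 1 − (1 − 0.802000)(1 − 0.940000) = 0.9881

0.9881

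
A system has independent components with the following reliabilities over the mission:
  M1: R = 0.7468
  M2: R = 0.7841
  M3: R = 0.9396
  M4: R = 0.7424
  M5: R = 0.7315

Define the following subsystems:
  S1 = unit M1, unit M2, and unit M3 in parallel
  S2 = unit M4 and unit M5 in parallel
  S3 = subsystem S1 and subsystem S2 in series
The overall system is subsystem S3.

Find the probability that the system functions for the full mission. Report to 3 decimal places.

Parallel (M1, M2, and M3): 1 − (1 − 0.74680)(1 − 0.78410)(1 − 0.93960) = 0.99670
Parallel (M4 and M5): 1 − (1 − 0.74240)(1 − 0.73150) = 0.93083
Series ([0.99670] and [0.93083]): 0.99670 × 0.93083 = 0.928

0.928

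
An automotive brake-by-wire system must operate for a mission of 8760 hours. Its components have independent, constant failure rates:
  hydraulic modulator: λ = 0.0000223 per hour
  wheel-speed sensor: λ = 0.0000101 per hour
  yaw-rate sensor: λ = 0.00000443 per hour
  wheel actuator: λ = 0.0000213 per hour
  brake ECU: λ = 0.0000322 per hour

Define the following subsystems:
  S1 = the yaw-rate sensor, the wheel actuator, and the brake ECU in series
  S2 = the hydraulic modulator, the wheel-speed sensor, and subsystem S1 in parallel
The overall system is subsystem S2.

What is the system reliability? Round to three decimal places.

R(hydraulic modulator) = exp(−0.0000223 × 8760) = 0.82255
R(wheel-speed sensor) = exp(−0.0000101 × 8760) = 0.91533
R(yaw-rate sensor) = exp(−0.00000443 × 8760) = 0.96194
R(wheel actuator) = exp(−0.0000213 × 8760) = 0.82979
R(brake ECU) = exp(−0.0000322 × 8760) = 0.75422
Series (yaw-rate sensor, wheel actuator, and brake ECU): 0.96194 × 0.82979 × 0.75422 = 0.60202
Parallel (hydraulic modulator, wheel-speed sensor, and [0.60202]): 1 − (1 − 0.82255)(1 − 0.91533)(1 − 0.60202) = 0.994

0.994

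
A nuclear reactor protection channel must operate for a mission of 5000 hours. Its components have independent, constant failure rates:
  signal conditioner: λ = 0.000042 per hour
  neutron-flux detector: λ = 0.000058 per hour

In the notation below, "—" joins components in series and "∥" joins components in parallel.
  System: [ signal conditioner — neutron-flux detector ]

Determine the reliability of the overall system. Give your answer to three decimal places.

0.607

R(signal conditioner) = exp(−0.000042 × 5000) = 0.81058
R(neutron-flux detector) = exp(−0.000058 × 5000) = 0.74826
Series (signal conditioner and neutron-flux detector): 0.81058 × 0.74826 = 0.607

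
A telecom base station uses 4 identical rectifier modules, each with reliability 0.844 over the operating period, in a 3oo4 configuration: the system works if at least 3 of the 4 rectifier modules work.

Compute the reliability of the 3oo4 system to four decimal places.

R = Σ_{i=3}^{4} C(4,i) p^i (1−p)^{4−i} with p = 0.844
C(4,3)·0.844^3·0.156^1 = 0.375156
C(4,4)·0.844^4·0.156^0 = 0.507423
Sum = 0.8826

0.8826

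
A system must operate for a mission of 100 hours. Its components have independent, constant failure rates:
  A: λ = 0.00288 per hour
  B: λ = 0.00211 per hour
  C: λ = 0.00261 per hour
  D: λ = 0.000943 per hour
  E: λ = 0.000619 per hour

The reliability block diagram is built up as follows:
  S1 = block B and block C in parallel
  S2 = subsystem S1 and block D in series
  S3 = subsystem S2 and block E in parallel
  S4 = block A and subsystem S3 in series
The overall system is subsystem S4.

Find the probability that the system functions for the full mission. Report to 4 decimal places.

R(A) = exp(−0.00288 × 100) = 0.749762
R(B) = exp(−0.00211 × 100) = 0.809774
R(C) = exp(−0.00261 × 100) = 0.770281
R(D) = exp(−0.000943 × 100) = 0.910010
R(E) = exp(−0.000619 × 100) = 0.939977
Parallel (B and C): 1 − (1 − 0.809774)(1 − 0.770281) = 0.956301
Series ([0.956301] and D): 0.956301 × 0.910010 = 0.870243
Parallel ([0.870243] and E): 1 − (1 − 0.870243)(1 − 0.939977) = 0.992212
Series (A and [0.992212]): 0.749762 × 0.992212 = 0.7439

0.7439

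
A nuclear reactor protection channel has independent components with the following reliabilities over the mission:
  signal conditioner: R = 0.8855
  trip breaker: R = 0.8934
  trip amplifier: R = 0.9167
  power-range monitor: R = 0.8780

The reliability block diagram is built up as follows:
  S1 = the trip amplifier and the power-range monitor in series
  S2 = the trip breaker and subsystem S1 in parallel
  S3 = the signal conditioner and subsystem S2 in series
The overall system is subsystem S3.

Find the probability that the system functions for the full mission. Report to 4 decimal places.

Series (trip amplifier and power-range monitor): 0.916700 × 0.878000 = 0.804863
Parallel (trip breaker and [0.804863]): 1 − (1 − 0.893400)(1 − 0.804863) = 0.979198
Series (signal conditioner and [0.979198]): 0.885500 × 0.979198 = 0.8671

0.8671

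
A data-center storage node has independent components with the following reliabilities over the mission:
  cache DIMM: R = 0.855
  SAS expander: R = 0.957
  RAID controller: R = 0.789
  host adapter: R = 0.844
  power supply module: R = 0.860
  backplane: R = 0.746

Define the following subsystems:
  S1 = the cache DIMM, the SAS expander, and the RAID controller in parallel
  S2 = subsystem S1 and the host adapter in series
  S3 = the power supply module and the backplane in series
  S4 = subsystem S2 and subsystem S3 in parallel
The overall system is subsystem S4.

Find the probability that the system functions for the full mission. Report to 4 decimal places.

0.9437

Parallel (cache DIMM, SAS expander, and RAID controller): 1 − (1 − 0.855000)(1 − 0.957000)(1 − 0.789000) = 0.998684
Series ([0.998684] and host adapter): 0.998684 × 0.844000 = 0.842889
Series (power supply module and backplane): 0.860000 × 0.746000 = 0.641560
Parallel ([0.842889] and [0.641560]): 1 − (1 − 0.842889)(1 − 0.641560) = 0.9437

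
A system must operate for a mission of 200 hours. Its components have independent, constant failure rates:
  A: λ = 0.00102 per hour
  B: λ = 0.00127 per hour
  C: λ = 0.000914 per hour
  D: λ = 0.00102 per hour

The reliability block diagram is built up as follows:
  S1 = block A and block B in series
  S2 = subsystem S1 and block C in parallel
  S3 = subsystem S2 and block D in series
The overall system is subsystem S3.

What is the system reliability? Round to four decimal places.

R(A) = exp(−0.00102 × 200) = 0.815462
R(B) = exp(−0.00127 × 200) = 0.775692
R(C) = exp(−0.000914 × 200) = 0.832935
R(D) = exp(−0.00102 × 200) = 0.815462
Series (A and B): 0.815462 × 0.775692 = 0.632547
Parallel ([0.632547] and C): 1 − (1 − 0.632547)(1 − 0.832935) = 0.938611
Series ([0.938611] and D): 0.938611 × 0.815462 = 0.7654

0.7654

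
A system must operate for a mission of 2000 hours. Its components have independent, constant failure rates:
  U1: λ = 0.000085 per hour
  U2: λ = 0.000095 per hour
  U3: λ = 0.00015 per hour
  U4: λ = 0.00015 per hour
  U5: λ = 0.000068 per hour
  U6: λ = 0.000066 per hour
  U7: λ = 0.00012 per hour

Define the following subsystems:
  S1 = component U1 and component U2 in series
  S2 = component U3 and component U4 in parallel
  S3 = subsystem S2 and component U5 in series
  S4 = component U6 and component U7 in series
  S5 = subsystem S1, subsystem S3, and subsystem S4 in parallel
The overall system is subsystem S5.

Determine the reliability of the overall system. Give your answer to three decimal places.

R(U1) = exp(−0.000085 × 2000) = 0.84366
R(U2) = exp(−0.000095 × 2000) = 0.82696
R(U3) = exp(−0.00015 × 2000) = 0.74082
R(U4) = exp(−0.00015 × 2000) = 0.74082
R(U5) = exp(−0.000068 × 2000) = 0.87284
R(U6) = exp(−0.000066 × 2000) = 0.87634
R(U7) = exp(−0.00012 × 2000) = 0.78663
Series (U1 and U2): 0.84366 × 0.82696 = 0.69767
Parallel (U3 and U4): 1 − (1 − 0.74082)(1 − 0.74082) = 0.93283
Series ([0.93283] and U5): 0.93283 × 0.87284 = 0.81421
Series (U6 and U7): 0.87634 × 0.78663 = 0.68936
Parallel ([0.69767], [0.81421], and [0.68936]): 1 − (1 − 0.69767)(1 − 0.81421)(1 − 0.68936) = 0.983

0.983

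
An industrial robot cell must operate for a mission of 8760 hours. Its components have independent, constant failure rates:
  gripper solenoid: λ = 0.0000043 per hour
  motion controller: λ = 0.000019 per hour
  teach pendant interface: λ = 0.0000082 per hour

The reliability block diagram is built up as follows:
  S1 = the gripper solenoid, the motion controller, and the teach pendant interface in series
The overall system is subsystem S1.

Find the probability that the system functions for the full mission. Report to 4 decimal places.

R(gripper solenoid) = exp(−0.0000043 × 8760) = 0.963033
R(motion controller) = exp(−0.000019 × 8760) = 0.846674
R(teach pendant interface) = exp(−0.0000082 × 8760) = 0.930687
Series (gripper solenoid, motion controller, and teach pendant interface): 0.963033 × 0.846674 × 0.930687 = 0.7589

0.7589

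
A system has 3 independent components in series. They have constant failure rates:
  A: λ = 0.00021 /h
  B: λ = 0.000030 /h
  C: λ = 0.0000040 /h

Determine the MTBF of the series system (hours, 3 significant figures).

Series of exponential components: λ_sys = Σ λ_i
λ_sys = 0.00021 + 0.000030 + 0.0000040 = 2.4400e-04 /h
MTBF = 1 / λ_sys = 4100 h

4100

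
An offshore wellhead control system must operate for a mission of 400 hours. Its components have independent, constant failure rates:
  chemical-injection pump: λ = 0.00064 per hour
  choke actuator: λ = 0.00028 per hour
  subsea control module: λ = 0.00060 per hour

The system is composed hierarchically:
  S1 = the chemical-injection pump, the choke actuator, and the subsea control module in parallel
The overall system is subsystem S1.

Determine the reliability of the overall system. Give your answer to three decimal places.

0.995

R(chemical-injection pump) = exp(−0.00064 × 400) = 0.77414
R(choke actuator) = exp(−0.00028 × 400) = 0.89404
R(subsea control module) = exp(−0.00060 × 400) = 0.78663
Parallel (chemical-injection pump, choke actuator, and subsea control module): 1 − (1 − 0.77414)(1 − 0.89404)(1 − 0.78663) = 0.995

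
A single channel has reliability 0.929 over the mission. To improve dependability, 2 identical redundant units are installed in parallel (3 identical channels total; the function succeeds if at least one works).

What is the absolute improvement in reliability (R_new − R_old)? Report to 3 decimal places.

0.071

R_before = 0.929
R_after = 1 − (1 − 0.929)^3 = 1.000
ΔR = 1.000 − 0.929 = 0.071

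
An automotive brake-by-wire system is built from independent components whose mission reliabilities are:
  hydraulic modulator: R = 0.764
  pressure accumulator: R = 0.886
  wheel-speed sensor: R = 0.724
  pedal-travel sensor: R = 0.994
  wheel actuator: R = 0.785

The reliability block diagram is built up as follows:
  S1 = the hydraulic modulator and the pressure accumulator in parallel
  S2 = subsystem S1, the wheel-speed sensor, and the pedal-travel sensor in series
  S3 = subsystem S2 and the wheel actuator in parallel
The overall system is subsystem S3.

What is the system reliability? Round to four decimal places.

Parallel (hydraulic modulator and pressure accumulator): 1 − (1 − 0.764000)(1 − 0.886000) = 0.973096
Series ([0.973096], wheel-speed sensor, and pedal-travel sensor): 0.973096 × 0.724000 × 0.994000 = 0.700294
Parallel ([0.700294] and wheel actuator): 1 − (1 − 0.700294)(1 − 0.785000) = 0.9356

0.9356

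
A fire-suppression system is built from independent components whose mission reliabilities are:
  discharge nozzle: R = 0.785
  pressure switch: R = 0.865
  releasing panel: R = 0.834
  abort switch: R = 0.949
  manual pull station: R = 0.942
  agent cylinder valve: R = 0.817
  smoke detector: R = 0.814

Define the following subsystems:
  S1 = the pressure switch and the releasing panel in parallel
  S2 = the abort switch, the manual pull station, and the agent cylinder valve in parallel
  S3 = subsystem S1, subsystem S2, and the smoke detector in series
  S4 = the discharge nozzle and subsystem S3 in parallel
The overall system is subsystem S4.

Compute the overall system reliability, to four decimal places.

Parallel (pressure switch and releasing panel): 1 − (1 − 0.865000)(1 − 0.834000) = 0.977590
Parallel (abort switch, manual pull station, and agent cylinder valve): 1 − (1 − 0.949000)(1 − 0.942000)(1 − 0.817000) = 0.999459
Series ([0.977590], [0.999459], and smoke detector): 0.977590 × 0.999459 × 0.814000 = 0.795328
Parallel (discharge nozzle and [0.795328]): 1 − (1 − 0.785000)(1 − 0.795328) = 0.9560

0.9560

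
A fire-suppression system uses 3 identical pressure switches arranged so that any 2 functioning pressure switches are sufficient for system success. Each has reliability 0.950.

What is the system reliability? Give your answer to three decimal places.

R = Σ_{i=2}^{3} C(3,i) p^i (1−p)^{3−i} with p = 0.950
C(3,2)·0.950^2·0.050^1 = 0.13538
C(3,3)·0.950^3·0.050^0 = 0.85738
Sum = 0.993

0.993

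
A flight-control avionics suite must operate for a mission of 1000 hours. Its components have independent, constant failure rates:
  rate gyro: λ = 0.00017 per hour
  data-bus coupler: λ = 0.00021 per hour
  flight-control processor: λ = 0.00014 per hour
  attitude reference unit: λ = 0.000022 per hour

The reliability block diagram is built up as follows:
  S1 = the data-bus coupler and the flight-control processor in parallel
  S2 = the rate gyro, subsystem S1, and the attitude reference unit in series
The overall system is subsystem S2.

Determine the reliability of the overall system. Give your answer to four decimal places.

0.8049

R(rate gyro) = exp(−0.00017 × 1000) = 0.843665
R(data-bus coupler) = exp(−0.00021 × 1000) = 0.810584
R(flight-control processor) = exp(−0.00014 × 1000) = 0.869358
R(attitude reference unit) = exp(−0.000022 × 1000) = 0.978240
Parallel (data-bus coupler and flight-control processor): 1 − (1 − 0.810584)(1 − 0.869358) = 0.975254
Series (rate gyro, [0.975254], and attitude reference unit): 0.843665 × 0.975254 × 0.978240 = 0.8049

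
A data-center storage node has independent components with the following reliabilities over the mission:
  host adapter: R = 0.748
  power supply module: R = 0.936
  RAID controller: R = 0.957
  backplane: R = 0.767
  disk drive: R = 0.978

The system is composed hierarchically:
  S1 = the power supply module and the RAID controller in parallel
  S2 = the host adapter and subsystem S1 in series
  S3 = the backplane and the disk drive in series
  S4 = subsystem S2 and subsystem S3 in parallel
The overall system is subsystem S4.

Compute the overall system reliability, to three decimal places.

Parallel (power supply module and RAID controller): 1 − (1 − 0.93600)(1 − 0.95700) = 0.99725
Series (host adapter and [0.99725]): 0.74800 × 0.99725 = 0.74594
Series (backplane and disk drive): 0.76700 × 0.97800 = 0.75013
Parallel ([0.74594] and [0.75013]): 1 − (1 − 0.74594)(1 − 0.75013) = 0.937

0.937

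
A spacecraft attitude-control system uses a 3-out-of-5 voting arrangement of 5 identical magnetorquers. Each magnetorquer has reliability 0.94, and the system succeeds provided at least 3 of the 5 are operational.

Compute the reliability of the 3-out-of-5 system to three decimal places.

0.998

R = Σ_{i=3}^{5} C(5,i) p^i (1−p)^{5−i} with p = 0.94
C(5,3)·0.94^3·0.06^2 = 0.02990
C(5,4)·0.94^4·0.06^1 = 0.23422
C(5,5)·0.94^5·0.06^0 = 0.73390
Sum = 0.998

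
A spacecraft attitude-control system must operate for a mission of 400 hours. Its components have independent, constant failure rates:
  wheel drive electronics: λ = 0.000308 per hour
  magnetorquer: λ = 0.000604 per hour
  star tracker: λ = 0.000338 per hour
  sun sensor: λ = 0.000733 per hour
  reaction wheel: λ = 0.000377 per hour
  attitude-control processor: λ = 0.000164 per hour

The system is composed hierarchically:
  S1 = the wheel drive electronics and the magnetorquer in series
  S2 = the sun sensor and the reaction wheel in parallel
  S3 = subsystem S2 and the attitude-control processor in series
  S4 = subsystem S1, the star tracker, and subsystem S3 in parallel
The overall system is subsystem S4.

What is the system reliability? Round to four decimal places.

R(wheel drive electronics) = exp(−0.000308 × 400) = 0.884087
R(magnetorquer) = exp(−0.000604 × 400) = 0.785370
R(star tracker) = exp(−0.000338 × 400) = 0.873541
R(sun sensor) = exp(−0.000733 × 400) = 0.745873
R(reaction wheel) = exp(−0.000377 × 400) = 0.860020
R(attitude-control processor) = exp(−0.000164 × 400) = 0.936505
Series (wheel drive electronics and magnetorquer): 0.884087 × 0.785370 = 0.694335
Parallel (sun sensor and reaction wheel): 1 − (1 − 0.745873)(1 − 0.860020) = 0.964427
Series ([0.964427] and attitude-control processor): 0.964427 × 0.936505 = 0.903191
Parallel ([0.694335], star tracker, and [0.903191]): 1 − (1 − 0.694335)(1 − 0.873541)(1 − 0.903191) = 0.9963

0.9963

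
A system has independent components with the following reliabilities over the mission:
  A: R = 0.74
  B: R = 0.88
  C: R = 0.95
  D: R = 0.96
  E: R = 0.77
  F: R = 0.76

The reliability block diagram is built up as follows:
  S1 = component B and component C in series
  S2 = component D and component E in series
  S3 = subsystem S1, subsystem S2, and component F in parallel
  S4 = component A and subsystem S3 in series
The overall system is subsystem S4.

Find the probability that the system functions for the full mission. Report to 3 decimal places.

0.732

Series (B and C): 0.88000 × 0.95000 = 0.83600
Series (D and E): 0.96000 × 0.77000 = 0.73920
Parallel ([0.83600], [0.73920], and F): 1 − (1 − 0.83600)(1 − 0.73920)(1 − 0.76000) = 0.98973
Series (A and [0.98973]): 0.74000 × 0.98973 = 0.732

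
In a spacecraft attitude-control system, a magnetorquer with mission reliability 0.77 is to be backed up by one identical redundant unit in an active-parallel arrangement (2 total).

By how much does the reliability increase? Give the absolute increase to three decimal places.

0.177

R_before = 0.77
R_after = 1 − (1 − 0.77)^2 = 0.947
ΔR = 0.947 − 0.77 = 0.177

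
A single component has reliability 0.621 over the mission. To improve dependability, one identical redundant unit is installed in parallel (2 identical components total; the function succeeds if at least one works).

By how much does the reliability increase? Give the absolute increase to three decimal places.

R_before = 0.621
R_after = 1 − (1 − 0.621)^2 = 0.856
ΔR = 0.856 − 0.621 = 0.235

0.235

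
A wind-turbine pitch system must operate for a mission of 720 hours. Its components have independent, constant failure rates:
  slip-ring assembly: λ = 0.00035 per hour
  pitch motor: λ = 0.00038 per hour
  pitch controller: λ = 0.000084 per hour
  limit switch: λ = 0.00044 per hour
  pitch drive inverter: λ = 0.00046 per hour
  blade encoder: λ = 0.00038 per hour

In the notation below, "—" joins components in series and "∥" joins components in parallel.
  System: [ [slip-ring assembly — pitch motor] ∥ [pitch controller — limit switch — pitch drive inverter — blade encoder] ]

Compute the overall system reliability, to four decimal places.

R(slip-ring assembly) = exp(−0.00035 × 720) = 0.777245
R(pitch motor) = exp(−0.00038 × 720) = 0.760636
R(pitch controller) = exp(−0.000084 × 720) = 0.941313
R(limit switch) = exp(−0.00044 × 720) = 0.728476
R(pitch drive inverter) = exp(−0.00046 × 720) = 0.718062
R(blade encoder) = exp(−0.00038 × 720) = 0.760636
Series (slip-ring assembly and pitch motor): 0.777245 × 0.760636 = 0.591201
Series (pitch controller, limit switch, pitch drive inverter, and blade encoder): 0.941313 × 0.728476 × 0.718062 × 0.760636 = 0.374531
Parallel ([0.591201] and [0.374531]): 1 − (1 − 0.591201)(1 − 0.374531) = 0.7443

0.7443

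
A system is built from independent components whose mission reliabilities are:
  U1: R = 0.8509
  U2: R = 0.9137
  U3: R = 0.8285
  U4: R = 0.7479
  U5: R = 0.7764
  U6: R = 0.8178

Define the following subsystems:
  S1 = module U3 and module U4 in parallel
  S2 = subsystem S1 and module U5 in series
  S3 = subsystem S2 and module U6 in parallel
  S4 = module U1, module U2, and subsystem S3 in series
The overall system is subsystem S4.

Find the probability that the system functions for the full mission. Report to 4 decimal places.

Parallel (U3 and U4): 1 − (1 − 0.828500)(1 − 0.747900) = 0.956765
Series ([0.956765] and U5): 0.956765 × 0.776400 = 0.742832
Parallel ([0.742832] and U6): 1 − (1 − 0.742832)(1 − 0.817800) = 0.953144
Series (U1, U2, and [0.953144]): 0.850900 × 0.913700 × 0.953144 = 0.7410

0.7410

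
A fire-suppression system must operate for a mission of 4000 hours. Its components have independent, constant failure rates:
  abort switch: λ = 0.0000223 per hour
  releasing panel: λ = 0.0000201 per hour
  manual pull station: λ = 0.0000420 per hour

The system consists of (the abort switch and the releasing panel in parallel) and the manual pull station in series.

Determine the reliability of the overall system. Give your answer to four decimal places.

0.8398

R(abort switch) = exp(−0.0000223 × 4000) = 0.914663
R(releasing panel) = exp(−0.0000201 × 4000) = 0.922747
R(manual pull station) = exp(−0.0000420 × 4000) = 0.845354
Parallel (abort switch and releasing panel): 1 − (1 − 0.914663)(1 − 0.922747) = 0.993407
Series ([0.993407] and manual pull station): 0.993407 × 0.845354 = 0.8398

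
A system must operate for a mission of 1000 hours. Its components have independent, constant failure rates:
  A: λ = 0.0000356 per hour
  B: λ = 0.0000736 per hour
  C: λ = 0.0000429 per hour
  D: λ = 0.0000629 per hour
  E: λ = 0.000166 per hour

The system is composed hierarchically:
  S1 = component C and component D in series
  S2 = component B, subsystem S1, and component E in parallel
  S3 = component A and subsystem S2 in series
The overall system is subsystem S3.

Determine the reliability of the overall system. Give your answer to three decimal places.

0.964

R(A) = exp(−0.0000356 × 1000) = 0.96503
R(B) = exp(−0.0000736 × 1000) = 0.92904
R(C) = exp(−0.0000429 × 1000) = 0.95801
R(D) = exp(−0.0000629 × 1000) = 0.93904
R(E) = exp(−0.000166 × 1000) = 0.84705
Series (C and D): 0.95801 × 0.93904 = 0.89961
Parallel (B, [0.89961], and E): 1 − (1 − 0.92904)(1 − 0.89961)(1 − 0.84705) = 0.99891
Series (A and [0.99891]): 0.96503 × 0.99891 = 0.964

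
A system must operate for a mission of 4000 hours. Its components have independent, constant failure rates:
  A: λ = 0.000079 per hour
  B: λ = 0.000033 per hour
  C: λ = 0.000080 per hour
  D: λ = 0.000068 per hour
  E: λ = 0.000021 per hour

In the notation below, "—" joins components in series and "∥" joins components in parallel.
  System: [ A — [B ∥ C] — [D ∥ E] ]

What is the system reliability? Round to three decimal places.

R(A) = exp(−0.000079 × 4000) = 0.72906
R(B) = exp(−0.000033 × 4000) = 0.87634
R(C) = exp(−0.000080 × 4000) = 0.72615
R(D) = exp(−0.000068 × 4000) = 0.76185
R(E) = exp(−0.000021 × 4000) = 0.91943
Parallel (B and C): 1 − (1 − 0.87634)(1 − 0.72615) = 0.96614
Parallel (D and E): 1 − (1 − 0.76185)(1 − 0.91943) = 0.98081
Series (A, [0.96614], and [0.98081]): 0.72906 × 0.96614 × 0.98081 = 0.691

0.691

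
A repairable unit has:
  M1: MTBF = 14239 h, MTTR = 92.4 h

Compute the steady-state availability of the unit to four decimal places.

0.9936

A(M1) = MTBF/(MTBF+MTTR) = 14239/(14239+92.4) = 0.9936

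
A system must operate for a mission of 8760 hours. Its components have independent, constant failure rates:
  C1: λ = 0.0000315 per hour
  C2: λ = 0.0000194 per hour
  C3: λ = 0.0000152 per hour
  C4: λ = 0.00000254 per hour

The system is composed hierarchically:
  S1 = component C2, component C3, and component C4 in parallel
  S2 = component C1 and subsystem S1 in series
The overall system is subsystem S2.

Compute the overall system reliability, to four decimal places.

0.7585

R(C1) = exp(−0.0000315 × 8760) = 0.758858
R(C2) = exp(−0.0000194 × 8760) = 0.843712
R(C3) = exp(−0.0000152 × 8760) = 0.875332
R(C4) = exp(−0.00000254 × 8760) = 0.977995
Parallel (C2, C3, and C4): 1 − (1 − 0.843712)(1 − 0.875332)(1 − 0.977995) = 0.999571
Series (C1 and [0.999571]): 0.758858 × 0.999571 = 0.7585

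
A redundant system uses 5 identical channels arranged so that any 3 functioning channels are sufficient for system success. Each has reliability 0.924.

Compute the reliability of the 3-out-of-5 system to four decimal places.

0.9961

R = Σ_{i=3}^{5} C(5,i) p^i (1−p)^{5−i} with p = 0.924
C(5,3)·0.924^3·0.076^2 = 0.045566
C(5,4)·0.924^4·0.076^1 = 0.276995
C(5,5)·0.924^5·0.076^0 = 0.673535
Sum = 0.9961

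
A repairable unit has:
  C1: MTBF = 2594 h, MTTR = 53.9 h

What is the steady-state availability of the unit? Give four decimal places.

0.9796

A(C1) = MTBF/(MTBF+MTTR) = 2594/(2594+53.9) = 0.9796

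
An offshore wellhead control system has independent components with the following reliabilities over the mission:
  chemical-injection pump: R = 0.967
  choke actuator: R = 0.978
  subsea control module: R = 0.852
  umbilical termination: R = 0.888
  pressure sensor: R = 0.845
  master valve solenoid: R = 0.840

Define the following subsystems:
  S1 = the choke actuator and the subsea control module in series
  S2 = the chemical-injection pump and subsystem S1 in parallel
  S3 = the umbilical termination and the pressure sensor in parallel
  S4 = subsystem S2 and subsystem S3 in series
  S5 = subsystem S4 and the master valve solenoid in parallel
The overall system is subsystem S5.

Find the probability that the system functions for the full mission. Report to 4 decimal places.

Series (choke actuator and subsea control module): 0.978000 × 0.852000 = 0.833256
Parallel (chemical-injection pump and [0.833256]): 1 − (1 − 0.967000)(1 − 0.833256) = 0.994497
Parallel (umbilical termination and pressure sensor): 1 − (1 − 0.888000)(1 − 0.845000) = 0.982640
Series ([0.994497] and [0.982640]): 0.994497 × 0.982640 = 0.977233
Parallel ([0.977233] and master valve solenoid): 1 − (1 − 0.977233)(1 − 0.840000) = 0.9964

0.9964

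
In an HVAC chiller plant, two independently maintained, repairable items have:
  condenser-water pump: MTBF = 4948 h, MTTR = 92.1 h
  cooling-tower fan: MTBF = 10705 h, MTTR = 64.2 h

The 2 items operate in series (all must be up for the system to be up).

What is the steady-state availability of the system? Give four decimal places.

0.9759

A(condenser-water pump) = MTBF/(MTBF+MTTR) = 4948/(4948+92.1) = 0.981727
A(cooling-tower fan) = MTBF/(MTBF+MTTR) = 10705/(10705+64.2) = 0.994039
Series availability: 0.981727 × 0.994039 = 0.9759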